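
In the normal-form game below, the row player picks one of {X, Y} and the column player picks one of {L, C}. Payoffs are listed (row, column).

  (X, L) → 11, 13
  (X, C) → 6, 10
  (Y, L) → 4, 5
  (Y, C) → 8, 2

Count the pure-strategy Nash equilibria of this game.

1

(X, L): the row player gets 11 (best alternative 4); the column player gets 13 (best alternative 10). Neither deviates — NE.
(Y, C) is not a NE: the column player would switch to L (5 > 2).
No other cell survives both best-response checks, so there is 1 pure NE.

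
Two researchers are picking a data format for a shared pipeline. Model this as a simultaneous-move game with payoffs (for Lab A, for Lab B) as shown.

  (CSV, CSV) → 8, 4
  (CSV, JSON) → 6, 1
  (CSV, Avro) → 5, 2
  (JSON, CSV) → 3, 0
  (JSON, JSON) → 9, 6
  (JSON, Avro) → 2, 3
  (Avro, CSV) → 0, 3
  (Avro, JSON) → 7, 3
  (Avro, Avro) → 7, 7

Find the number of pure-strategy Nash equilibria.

3

Both CSV: Lab A gets 8 (best alternative 3); Lab B gets 4 (best alternative 2). Neither deviates — NE.
Both JSON: Lab A gets 9 (best alternative 7); Lab B gets 6 (best alternative 3). Neither deviates — NE.
Both Avro: Lab A gets 7 (best alternative 5); Lab B gets 7 (best alternative 3). Neither deviates — NE.
(Avro, JSON) is not a NE: Lab A would switch to JSON (9 > 7).
No other cell survives both best-response checks, so there are 3 pure NE.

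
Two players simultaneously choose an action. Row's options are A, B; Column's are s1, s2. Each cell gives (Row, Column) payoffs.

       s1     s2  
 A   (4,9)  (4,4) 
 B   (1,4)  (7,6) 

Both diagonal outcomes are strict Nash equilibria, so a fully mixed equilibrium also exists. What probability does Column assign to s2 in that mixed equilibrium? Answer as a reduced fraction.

Column's mix q on s1 must make Row indifferent between A and B.
Row's payoff from A: 4q + 4(1−q). From B: 1q + 7(1−q).
Set equal: 3q = 3(1−q) → q = 3/6 = 1/2.
Probability on s2 is 1 − 1/2 = 1/2.

1/2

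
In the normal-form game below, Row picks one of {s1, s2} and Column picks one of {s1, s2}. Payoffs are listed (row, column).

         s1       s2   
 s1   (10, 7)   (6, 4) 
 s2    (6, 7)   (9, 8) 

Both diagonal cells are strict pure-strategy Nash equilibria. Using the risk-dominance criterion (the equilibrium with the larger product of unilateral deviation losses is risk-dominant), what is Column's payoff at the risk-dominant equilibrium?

At both s1: Row loses 10 − 6 = 4 by deviating; Column loses 7 − 4 = 3. Product = 4·3 = 12.
At both s2: Row loses 9 − 6 = 3 by deviating; Column loses 8 − 7 = 1. Product = 3·1 = 3.
12 > 3, so both s1 is risk-dominant. Column's payoff there is 7.

7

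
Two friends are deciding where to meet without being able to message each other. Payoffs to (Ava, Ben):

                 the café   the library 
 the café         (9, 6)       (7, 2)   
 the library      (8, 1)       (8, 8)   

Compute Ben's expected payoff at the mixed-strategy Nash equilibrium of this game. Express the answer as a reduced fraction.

46/11

Ava mixes with probability p on the café, chosen so Ben is indifferent: 6p + 1(1−p) = 2p + 8(1−p) gives p = 7/11.
Ben's expected payoff is 6·7/11 + 1·4/11 = 46/11.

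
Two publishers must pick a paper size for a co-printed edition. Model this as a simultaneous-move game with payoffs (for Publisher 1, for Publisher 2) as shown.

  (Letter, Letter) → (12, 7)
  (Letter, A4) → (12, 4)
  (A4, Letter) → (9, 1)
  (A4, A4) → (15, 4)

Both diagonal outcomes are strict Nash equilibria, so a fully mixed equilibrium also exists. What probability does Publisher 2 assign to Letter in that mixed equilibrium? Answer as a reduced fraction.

Publisher 2's mix q on Letter must make Publisher 1 indifferent between Letter and A4.
Publisher 1's payoff from Letter: 12q + 12(1−q). From A4: 9q + 15(1−q).
Set equal: 3q = 3(1−q) → q = 3/6 = 1/2.

1/2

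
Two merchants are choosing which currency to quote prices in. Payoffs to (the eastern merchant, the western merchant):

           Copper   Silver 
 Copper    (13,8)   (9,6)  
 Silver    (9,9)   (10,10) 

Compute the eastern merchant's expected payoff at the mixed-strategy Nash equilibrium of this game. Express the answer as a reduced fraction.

The western merchant mixes with probability q on Copper, chosen so the eastern merchant is indifferent: 13q + 9(1−q) = 9q + 10(1−q) gives q = 1/5.
The eastern merchant's expected payoff (from either row, since indifferent) is 13·1/5 + 9·4/5 = 49/5.

49/5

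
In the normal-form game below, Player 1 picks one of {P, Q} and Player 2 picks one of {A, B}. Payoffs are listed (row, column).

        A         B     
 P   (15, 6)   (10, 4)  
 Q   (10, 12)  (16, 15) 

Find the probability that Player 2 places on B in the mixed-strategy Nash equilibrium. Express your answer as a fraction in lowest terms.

Player 2's mix q on A must make Player 1 indifferent between P and Q.
Player 1's payoff from P: 15q + 10(1−q). From Q: 10q + 16(1−q).
Set equal: 5q = 6(1−q) → q = 6/11.
Probability on B is 1 − 6/11 = 5/11.

5/11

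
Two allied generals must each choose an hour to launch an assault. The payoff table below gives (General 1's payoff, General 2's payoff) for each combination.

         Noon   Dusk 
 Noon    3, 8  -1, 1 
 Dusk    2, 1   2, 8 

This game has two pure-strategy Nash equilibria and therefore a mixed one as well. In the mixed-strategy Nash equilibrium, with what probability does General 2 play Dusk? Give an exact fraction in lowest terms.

General 2's mix q on Noon must make General 1 indifferent between Noon and Dusk.
General 1's payoff from Noon: 3q + (-1)(1−q). From Dusk: 2q + 2(1−q).
Set equal: 1q = 3(1−q) → q = 3/4.
Probability on Dusk is 1 − 3/4 = 1/4.

1/4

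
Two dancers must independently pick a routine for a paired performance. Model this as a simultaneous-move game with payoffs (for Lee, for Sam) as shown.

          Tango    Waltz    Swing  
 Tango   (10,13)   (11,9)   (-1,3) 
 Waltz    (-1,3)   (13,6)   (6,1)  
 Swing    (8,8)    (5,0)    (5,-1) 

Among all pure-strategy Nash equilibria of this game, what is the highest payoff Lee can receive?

13

Both Tango is a pure NE (Lee: 10 ≥ 8; Sam: 13 ≥ 9). Lee gets 10.
Both Waltz is a pure NE (Lee: 13 ≥ 11; Sam: 6 ≥ 3). Lee gets 13.
Every other cell has a profitable deviation for at least one player. Highest of {10, 13} is 13.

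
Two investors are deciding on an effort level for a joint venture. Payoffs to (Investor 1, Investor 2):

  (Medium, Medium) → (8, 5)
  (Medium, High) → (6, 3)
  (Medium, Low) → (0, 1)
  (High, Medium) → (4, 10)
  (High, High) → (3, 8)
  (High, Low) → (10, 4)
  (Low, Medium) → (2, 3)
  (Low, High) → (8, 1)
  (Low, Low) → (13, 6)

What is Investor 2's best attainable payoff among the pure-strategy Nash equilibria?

6

Both Medium is a pure NE (Investor 1: 8 ≥ 4; Investor 2: 5 ≥ 3). Investor 2 gets 5.
Both Low is a pure NE (Investor 1: 13 ≥ 10; Investor 2: 6 ≥ 3). Investor 2 gets 6.
Every other cell has a profitable deviation for at least one player. Highest of {5, 6} is 6.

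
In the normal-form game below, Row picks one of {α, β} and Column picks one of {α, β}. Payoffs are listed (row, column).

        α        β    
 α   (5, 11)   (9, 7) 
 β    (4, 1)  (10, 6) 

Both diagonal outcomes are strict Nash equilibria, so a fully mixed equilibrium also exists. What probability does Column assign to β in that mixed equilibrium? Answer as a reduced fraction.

Column's mix q on α must make Row indifferent between α and β.
Row's payoff from α: 5q + 9(1−q). From β: 4q + 10(1−q).
Set equal: 1q = 1(1−q) → q = 1/2.
Probability on β is 1 − 1/2 = 1/2.

1/2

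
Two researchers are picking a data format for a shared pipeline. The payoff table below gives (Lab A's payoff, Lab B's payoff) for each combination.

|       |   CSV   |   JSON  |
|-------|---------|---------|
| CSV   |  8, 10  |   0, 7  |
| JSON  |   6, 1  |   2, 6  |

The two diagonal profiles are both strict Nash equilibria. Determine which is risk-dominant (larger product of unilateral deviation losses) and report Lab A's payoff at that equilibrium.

At both CSV: Lab A loses 8 − 6 = 2 by deviating; Lab B loses 10 − 7 = 3. Product = 2·3 = 6.
At both JSON: Lab A loses 2 − 0 = 2 by deviating; Lab B loses 6 − 1 = 5. Product = 2·5 = 10.
10 > 6, so both JSON is risk-dominant. Lab A's payoff there is 2.

2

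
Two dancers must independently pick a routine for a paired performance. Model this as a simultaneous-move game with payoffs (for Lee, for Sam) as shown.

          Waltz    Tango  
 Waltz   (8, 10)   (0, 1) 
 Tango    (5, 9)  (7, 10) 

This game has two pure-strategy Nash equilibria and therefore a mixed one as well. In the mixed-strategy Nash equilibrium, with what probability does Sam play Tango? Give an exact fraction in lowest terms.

3/10

Sam's mix q on Waltz must make Lee indifferent between Waltz and Tango.
Lee's payoff from Waltz: 8q + 0(1−q). From Tango: 5q + 7(1−q).
Set equal: 3q = 7(1−q) → q = 7/10.
Probability on Tango is 1 − 7/10 = 3/10.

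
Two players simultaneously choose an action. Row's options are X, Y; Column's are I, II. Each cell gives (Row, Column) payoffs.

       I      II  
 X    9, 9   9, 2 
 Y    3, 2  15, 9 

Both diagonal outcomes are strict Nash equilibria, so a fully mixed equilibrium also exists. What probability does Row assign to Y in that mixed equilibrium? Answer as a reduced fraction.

1/2

Row's mix p on X must make Column indifferent between I and II.
Column's payoff from I: 9p + 2(1−p). From II: 2p + 9(1−p).
Set equal: 7p = 7(1−p) → p = 7/14 = 1/2.
Probability on Y is 1 − 1/2 = 1/2.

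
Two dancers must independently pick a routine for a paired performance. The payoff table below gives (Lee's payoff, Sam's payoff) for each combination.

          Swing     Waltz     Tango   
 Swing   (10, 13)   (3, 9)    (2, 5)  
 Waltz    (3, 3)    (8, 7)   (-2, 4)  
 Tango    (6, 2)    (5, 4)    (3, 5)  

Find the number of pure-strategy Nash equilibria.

Both Swing: Lee gets 10 (best alternative 6); Sam gets 13 (best alternative 9). Neither deviates — NE.
Both Waltz: Lee gets 8 (best alternative 5); Sam gets 7 (best alternative 4). Neither deviates — NE.
Both Tango: Lee gets 3 (best alternative 2); Sam gets 5 (best alternative 4). Neither deviates — NE.
(Waltz, Tango) is not a NE: Lee would switch to Tango (3 > -2).
No other cell survives both best-response checks, so there are 3 pure NE.

3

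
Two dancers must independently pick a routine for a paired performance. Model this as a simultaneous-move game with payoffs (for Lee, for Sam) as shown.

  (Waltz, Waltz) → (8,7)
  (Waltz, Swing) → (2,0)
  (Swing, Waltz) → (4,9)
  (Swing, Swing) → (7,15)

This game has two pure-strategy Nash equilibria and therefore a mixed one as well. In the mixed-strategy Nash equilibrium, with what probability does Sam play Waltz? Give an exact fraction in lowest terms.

Sam's mix q on Waltz must make Lee indifferent between Waltz and Swing.
Lee's payoff from Waltz: 8q + 2(1−q). From Swing: 4q + 7(1−q).
Set equal: 4q = 5(1−q) → q = 5/9.

5/9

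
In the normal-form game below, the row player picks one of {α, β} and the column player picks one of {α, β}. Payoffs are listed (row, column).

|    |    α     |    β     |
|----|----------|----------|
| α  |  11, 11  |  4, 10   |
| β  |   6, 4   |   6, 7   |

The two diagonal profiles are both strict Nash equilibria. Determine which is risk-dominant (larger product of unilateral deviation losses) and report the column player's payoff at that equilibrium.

7

At both α: the row player loses 11 − 6 = 5 by deviating; the column player loses 11 − 10 = 1. Product = 5·1 = 5.
At both β: the row player loses 6 − 4 = 2 by deviating; the column player loses 7 − 4 = 3. Product = 2·3 = 6.
6 > 5, so both β is risk-dominant. The column player's payoff there is 7.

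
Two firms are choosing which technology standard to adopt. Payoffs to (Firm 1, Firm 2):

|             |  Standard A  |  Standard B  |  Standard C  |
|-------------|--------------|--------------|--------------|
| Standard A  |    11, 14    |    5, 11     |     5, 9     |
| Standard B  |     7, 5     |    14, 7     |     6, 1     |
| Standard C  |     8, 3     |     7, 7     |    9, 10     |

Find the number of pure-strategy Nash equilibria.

Both Standard A: Firm 1 gets 11 (best alternative 8); Firm 2 gets 14 (best alternative 11). Neither deviates — NE.
Both Standard B: Firm 1 gets 14 (best alternative 7); Firm 2 gets 7 (best alternative 5). Neither deviates — NE.
Both Standard C: Firm 1 gets 9 (best alternative 6); Firm 2 gets 10 (best alternative 7). Neither deviates — NE.
(Standard B, Standard A) is not a NE: Firm 1 would switch to Standard A (11 > 7).
No other cell survives both best-response checks, so there are 3 pure NE.

3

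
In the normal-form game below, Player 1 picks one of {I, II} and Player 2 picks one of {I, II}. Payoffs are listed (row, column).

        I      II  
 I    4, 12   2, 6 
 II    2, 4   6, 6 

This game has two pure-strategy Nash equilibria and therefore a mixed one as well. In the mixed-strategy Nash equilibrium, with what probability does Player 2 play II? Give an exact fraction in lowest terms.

1/3

Player 2's mix q on I must make Player 1 indifferent between I and II.
Player 1's payoff from I: 4q + 2(1−q). From II: 2q + 6(1−q).
Set equal: 2q = 4(1−q) → q = 4/6 = 2/3.
Probability on II is 1 − 2/3 = 1/3.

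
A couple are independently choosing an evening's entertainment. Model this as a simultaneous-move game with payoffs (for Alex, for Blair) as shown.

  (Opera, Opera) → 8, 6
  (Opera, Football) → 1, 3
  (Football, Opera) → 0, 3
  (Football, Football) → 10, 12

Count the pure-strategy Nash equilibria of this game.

Both Opera: Alex gets 8 (best alternative 0); Blair gets 6 (best alternative 3). Neither deviates — NE.
Both Football: Alex gets 10 (best alternative 1); Blair gets 12 (best alternative 3). Neither deviates — NE.
(Opera, Football) is not a NE: Alex would switch to Football (10 > 1).
No other cell survives both best-response checks, so there are 2 pure NE.

2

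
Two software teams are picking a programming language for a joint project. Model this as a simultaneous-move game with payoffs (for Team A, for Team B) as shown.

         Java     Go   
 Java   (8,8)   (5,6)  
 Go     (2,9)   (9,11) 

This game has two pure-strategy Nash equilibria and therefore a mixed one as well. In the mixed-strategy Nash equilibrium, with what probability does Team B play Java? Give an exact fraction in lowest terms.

Team B's mix q on Java must make Team A indifferent between Java and Go.
Team A's payoff from Java: 8q + 5(1−q). From Go: 2q + 9(1−q).
Set equal: 6q = 4(1−q) → q = 4/10 = 2/5.

2/5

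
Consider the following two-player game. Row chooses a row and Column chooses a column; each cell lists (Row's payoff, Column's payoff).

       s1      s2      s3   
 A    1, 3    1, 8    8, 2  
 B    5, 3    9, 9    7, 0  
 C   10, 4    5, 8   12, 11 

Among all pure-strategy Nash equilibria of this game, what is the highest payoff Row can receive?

12

(B, s2) is a pure NE (Row: 9 ≥ 5; Column: 9 ≥ 3). Row gets 9.
(C, s3) is a pure NE (Row: 12 ≥ 8; Column: 11 ≥ 8). Row gets 12.
Every other cell has a profitable deviation for at least one player. Highest of {9, 12} is 12.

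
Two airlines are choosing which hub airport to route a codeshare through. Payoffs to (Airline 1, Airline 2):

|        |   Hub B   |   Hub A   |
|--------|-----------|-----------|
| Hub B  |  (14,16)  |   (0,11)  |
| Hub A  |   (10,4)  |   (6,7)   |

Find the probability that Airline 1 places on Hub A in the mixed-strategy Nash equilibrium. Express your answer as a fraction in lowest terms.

5/8

Airline 1's mix p on Hub B must make Airline 2 indifferent between Hub B and Hub A.
Airline 2's payoff from Hub B: 16p + 4(1−p). From Hub A: 11p + 7(1−p).
Set equal: 5p = 3(1−p) → p = 3/8.
Probability on Hub A is 1 − 3/8 = 5/8.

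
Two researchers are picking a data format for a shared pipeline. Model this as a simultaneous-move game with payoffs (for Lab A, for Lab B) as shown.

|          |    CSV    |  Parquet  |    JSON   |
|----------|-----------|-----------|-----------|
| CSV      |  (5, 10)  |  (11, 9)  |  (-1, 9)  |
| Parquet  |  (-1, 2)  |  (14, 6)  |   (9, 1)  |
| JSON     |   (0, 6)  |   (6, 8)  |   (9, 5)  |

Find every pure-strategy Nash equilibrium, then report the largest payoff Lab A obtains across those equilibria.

Both CSV is a pure NE (Lab A: 5 ≥ 0; Lab B: 10 ≥ 9). Lab A gets 5.
Both Parquet is a pure NE (Lab A: 14 ≥ 11; Lab B: 6 ≥ 2). Lab A gets 14.
Every other cell has a profitable deviation for at least one player. Highest of {5, 14} is 14.

14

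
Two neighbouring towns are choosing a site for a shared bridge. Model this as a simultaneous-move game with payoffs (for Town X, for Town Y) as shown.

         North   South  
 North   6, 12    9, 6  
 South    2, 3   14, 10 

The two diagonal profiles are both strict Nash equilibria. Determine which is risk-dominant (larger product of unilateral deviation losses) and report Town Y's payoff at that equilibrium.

10

At both North: Town X loses 6 − 2 = 4 by deviating; Town Y loses 12 − 6 = 6. Product = 4·6 = 24.
At both South: Town X loses 14 − 9 = 5 by deviating; Town Y loses 10 − 3 = 7. Product = 5·7 = 35.
35 > 24, so both South is risk-dominant. Town Y's payoff there is 10.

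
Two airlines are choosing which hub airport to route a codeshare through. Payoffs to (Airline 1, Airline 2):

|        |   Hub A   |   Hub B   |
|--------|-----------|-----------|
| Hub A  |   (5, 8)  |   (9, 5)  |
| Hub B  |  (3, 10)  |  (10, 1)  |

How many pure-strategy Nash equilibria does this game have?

Both Hub A: Airline 1 gets 5 (best alternative 3); Airline 2 gets 8 (best alternative 5). Neither deviates — NE.
Both Hub B is not a NE: Airline 2 would switch to Hub A (10 > 1).
No other cell survives both best-response checks, so there is 1 pure NE.

1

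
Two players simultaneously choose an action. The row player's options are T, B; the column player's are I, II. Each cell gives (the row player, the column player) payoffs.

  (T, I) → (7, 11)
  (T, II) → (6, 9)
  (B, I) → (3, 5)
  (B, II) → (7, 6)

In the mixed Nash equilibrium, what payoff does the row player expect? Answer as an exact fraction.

31/5

The column player mixes with probability q on I, chosen so the row player is indifferent: 7q + 6(1−q) = 3q + 7(1−q) gives q = 1/5.
The row player's expected payoff (from either row, since indifferent) is 7·1/5 + 6·4/5 = 31/5.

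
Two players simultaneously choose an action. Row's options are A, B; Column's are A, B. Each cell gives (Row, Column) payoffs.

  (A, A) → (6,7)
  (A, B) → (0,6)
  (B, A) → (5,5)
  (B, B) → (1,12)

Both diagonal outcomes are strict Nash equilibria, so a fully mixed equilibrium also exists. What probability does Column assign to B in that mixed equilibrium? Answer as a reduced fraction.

Column's mix q on A must make Row indifferent between A and B.
Row's payoff from A: 6q + 0(1−q). From B: 5q + 1(1−q).
Set equal: 1q = 1(1−q) → q = 1/2.
Probability on B is 1 − 1/2 = 1/2.

1/2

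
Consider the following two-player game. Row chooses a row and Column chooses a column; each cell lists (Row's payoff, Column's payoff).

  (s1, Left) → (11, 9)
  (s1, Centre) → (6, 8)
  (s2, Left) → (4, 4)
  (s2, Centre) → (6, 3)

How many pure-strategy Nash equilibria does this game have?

1

(s1, Left): Row gets 11 (best alternative 4); Column gets 9 (best alternative 8). Neither deviates — NE.
(s2, Centre) is not a NE: Column would switch to Left (4 > 3).
No other cell survives both best-response checks, so there is 1 pure NE.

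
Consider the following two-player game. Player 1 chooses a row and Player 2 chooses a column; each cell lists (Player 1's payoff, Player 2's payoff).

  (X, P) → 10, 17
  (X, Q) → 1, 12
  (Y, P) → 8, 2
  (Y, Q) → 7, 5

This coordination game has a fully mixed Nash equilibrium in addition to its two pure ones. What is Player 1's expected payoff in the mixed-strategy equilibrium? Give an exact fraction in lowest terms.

31/4

Player 2 mixes with probability q on P, chosen so Player 1 is indifferent: 10q + 1(1−q) = 8q + 7(1−q) gives q = 3/4.
Player 1's expected payoff (from either row, since indifferent) is 10·3/4 + 1·1/4 = 31/4.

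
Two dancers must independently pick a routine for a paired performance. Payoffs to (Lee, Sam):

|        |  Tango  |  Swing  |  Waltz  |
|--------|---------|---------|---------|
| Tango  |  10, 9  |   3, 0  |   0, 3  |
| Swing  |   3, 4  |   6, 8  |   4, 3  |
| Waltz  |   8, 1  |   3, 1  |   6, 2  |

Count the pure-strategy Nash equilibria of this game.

3

Both Tango: Lee gets 10 (best alternative 8); Sam gets 9 (best alternative 3). Neither deviates — NE.
Both Swing: Lee gets 6 (best alternative 3); Sam gets 8 (best alternative 4). Neither deviates — NE.
Both Waltz: Lee gets 6 (best alternative 4); Sam gets 2 (best alternative 1). Neither deviates — NE.
(Waltz, Tango) is not a NE: Lee would switch to Tango (10 > 8).
No other cell survives both best-response checks, so there are 3 pure NE.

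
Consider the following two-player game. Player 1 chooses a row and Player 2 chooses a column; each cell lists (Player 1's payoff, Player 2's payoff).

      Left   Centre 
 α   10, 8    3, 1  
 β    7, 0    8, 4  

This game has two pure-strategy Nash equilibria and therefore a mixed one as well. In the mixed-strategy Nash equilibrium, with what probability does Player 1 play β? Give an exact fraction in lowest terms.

Player 1's mix p on α must make Player 2 indifferent between Left and Centre.
Player 2's payoff from Left: 8p + 0(1−p). From Centre: 1p + 4(1−p).
Set equal: 7p = 4(1−p) → p = 4/11.
Probability on β is 1 − 4/11 = 7/11.

7/11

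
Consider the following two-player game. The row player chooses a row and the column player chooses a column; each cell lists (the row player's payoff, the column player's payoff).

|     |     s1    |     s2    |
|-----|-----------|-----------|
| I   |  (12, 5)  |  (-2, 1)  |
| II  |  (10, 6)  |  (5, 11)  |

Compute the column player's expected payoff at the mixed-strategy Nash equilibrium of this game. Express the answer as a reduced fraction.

49/9

The row player mixes with probability p on I, chosen so the column player is indifferent: 5p + 6(1−p) = 1p + 11(1−p) gives p = 5/9.
The column player's expected payoff is 5·5/9 + 6·4/9 = 49/9.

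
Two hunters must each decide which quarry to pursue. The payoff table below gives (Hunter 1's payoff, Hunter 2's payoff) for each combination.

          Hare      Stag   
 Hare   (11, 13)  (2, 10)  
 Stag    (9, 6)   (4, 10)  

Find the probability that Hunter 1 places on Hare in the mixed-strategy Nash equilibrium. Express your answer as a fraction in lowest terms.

Hunter 1's mix p on Hare must make Hunter 2 indifferent between Hare and Stag.
Hunter 2's payoff from Hare: 13p + 6(1−p). From Stag: 10p + 10(1−p).
Set equal: 3p = 4(1−p) → p = 4/7.

4/7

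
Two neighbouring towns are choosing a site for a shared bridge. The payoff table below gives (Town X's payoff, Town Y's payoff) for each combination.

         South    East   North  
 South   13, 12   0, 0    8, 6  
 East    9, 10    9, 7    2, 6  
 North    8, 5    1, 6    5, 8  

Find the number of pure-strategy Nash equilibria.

Both South: Town X gets 13 (best alternative 9); Town Y gets 12 (best alternative 6). Neither deviates — NE.
Both East is not a NE: Town Y would switch to South (10 > 7).
No other cell survives both best-response checks, so there is 1 pure NE.

1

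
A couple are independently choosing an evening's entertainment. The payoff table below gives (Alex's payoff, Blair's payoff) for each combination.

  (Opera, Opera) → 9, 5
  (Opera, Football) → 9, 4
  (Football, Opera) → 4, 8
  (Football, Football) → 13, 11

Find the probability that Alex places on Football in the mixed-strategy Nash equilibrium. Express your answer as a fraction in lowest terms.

Alex's mix p on Opera must make Blair indifferent between Opera and Football.
Blair's payoff from Opera: 5p + 8(1−p). From Football: 4p + 11(1−p).
Set equal: 1p = 3(1−p) → p = 3/4.
Probability on Football is 1 − 3/4 = 1/4.

1/4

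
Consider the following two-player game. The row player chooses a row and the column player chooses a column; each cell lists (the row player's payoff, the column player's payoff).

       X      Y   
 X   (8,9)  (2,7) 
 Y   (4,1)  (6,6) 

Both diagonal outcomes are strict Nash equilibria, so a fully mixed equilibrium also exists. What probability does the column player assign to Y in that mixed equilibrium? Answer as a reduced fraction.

The column player's mix q on X must make the row player indifferent between X and Y.
The row player's payoff from X: 8q + 2(1−q). From Y: 4q + 6(1−q).
Set equal: 4q = 4(1−q) → q = 4/8 = 1/2.
Probability on Y is 1 − 1/2 = 1/2.

1/2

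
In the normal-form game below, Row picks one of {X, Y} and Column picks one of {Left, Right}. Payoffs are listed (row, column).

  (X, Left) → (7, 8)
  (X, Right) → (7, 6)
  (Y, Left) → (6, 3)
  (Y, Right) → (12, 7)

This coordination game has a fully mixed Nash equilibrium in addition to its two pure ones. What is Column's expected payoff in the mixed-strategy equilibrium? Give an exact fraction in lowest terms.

Row mixes with probability p on X, chosen so Column is indifferent: 8p + 3(1−p) = 6p + 7(1−p) gives p = 2/3.
Column's expected payoff is 8·2/3 + 3·1/3 = 19/3.

19/3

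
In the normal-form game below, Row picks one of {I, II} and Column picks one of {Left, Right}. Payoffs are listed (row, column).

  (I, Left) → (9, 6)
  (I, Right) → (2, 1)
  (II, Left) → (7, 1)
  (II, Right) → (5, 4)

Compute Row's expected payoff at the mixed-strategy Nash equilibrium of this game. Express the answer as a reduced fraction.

Column mixes with probability q on Left, chosen so Row is indifferent: 9q + 2(1−q) = 7q + 5(1−q) gives q = 3/5.
Row's expected payoff (from either row, since indifferent) is 9·3/5 + 2·2/5 = 31/5.

31/5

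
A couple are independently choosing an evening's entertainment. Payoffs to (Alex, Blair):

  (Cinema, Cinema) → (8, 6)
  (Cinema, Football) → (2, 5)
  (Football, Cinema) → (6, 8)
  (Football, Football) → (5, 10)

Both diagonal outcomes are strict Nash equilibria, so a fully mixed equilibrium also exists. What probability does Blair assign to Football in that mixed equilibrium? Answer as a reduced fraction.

2/5

Blair's mix q on Cinema must make Alex indifferent between Cinema and Football.
Alex's payoff from Cinema: 8q + 2(1−q). From Football: 6q + 5(1−q).
Set equal: 2q = 3(1−q) → q = 3/5.
Probability on Football is 1 − 3/5 = 2/5.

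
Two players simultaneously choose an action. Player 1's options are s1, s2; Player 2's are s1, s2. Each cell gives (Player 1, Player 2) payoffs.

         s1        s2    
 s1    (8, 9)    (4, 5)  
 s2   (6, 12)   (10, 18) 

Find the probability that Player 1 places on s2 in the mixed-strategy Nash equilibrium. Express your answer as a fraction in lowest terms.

Player 1's mix p on s1 must make Player 2 indifferent between s1 and s2.
Player 2's payoff from s1: 9p + 12(1−p). From s2: 5p + 18(1−p).
Set equal: 4p = 6(1−p) → p = 6/10 = 3/5.
Probability on s2 is 1 − 3/5 = 2/5.

2/5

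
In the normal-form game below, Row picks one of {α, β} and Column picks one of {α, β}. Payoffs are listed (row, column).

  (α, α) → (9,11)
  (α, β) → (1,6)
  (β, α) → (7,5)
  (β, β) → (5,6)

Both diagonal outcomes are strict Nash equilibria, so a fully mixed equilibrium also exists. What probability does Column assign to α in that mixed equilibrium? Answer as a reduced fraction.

2/3

Column's mix q on α must make Row indifferent between α and β.
Row's payoff from α: 9q + 1(1−q). From β: 7q + 5(1−q).
Set equal: 2q = 4(1−q) → q = 4/6 = 2/3.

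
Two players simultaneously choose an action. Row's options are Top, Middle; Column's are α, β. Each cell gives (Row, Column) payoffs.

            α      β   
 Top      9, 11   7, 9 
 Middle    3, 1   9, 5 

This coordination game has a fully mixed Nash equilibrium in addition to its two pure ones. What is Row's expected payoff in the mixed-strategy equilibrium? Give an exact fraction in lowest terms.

15/2

Column mixes with probability q on α, chosen so Row is indifferent: 9q + 7(1−q) = 3q + 9(1−q) gives q = 1/4.
Row's expected payoff (from either row, since indifferent) is 9·1/4 + 7·3/4 = 15/2.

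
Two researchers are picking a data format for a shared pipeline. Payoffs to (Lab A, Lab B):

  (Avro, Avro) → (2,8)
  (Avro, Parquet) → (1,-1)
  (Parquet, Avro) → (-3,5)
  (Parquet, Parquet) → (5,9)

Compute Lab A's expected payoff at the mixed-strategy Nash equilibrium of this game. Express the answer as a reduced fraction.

13/9

Lab B mixes with probability q on Avro, chosen so Lab A is indifferent: 2q + 1(1−q) = (-3)q + 5(1−q) gives q = 4/9.
Lab A's expected payoff (from either row, since indifferent) is 2·4/9 + 1·5/9 = 13/9.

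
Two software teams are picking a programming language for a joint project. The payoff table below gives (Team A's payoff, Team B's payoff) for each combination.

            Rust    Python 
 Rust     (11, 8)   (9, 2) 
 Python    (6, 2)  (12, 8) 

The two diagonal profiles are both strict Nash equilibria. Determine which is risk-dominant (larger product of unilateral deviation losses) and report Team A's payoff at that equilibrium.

At both Rust: Team A loses 11 − 6 = 5 by deviating; Team B loses 8 − 2 = 6. Product = 5·6 = 30.
At both Python: Team A loses 12 − 9 = 3 by deviating; Team B loses 8 − 2 = 6. Product = 3·6 = 18.
30 > 18, so both Rust is risk-dominant. Team A's payoff there is 11.

11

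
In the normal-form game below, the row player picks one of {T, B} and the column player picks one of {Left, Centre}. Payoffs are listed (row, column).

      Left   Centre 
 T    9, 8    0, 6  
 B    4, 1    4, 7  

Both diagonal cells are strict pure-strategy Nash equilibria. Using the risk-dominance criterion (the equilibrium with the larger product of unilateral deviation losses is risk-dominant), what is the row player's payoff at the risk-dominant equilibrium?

4

At (T, Left): the row player loses 9 − 4 = 5 by deviating; the column player loses 8 − 6 = 2. Product = 5·2 = 10.
At (B, Centre): the row player loses 4 − 0 = 4 by deviating; the column player loses 7 − 1 = 6. Product = 4·6 = 24.
24 > 10, so (B, Centre) is risk-dominant. The row player's payoff there is 4.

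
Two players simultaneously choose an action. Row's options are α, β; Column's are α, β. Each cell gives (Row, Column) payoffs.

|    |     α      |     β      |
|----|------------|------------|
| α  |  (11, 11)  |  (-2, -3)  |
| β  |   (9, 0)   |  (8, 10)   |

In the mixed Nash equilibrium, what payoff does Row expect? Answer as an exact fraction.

53/6

Column mixes with probability q on α, chosen so Row is indifferent: 11q + (-2)(1−q) = 9q + 8(1−q) gives q = 5/6.
Row's expected payoff (from either row, since indifferent) is 11·5/6 + (-2)·1/6 = 53/6.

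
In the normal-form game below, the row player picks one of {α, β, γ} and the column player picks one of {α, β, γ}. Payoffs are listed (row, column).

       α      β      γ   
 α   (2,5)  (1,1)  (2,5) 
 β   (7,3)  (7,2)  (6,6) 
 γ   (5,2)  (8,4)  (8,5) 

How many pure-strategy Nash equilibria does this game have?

1

Both γ: the row player gets 8 (best alternative 6); the column player gets 5 (best alternative 4). Neither deviates — NE.
Both α is not a NE: the row player would switch to β (7 > 2).
No other cell survives both best-response checks, so there is 1 pure NE.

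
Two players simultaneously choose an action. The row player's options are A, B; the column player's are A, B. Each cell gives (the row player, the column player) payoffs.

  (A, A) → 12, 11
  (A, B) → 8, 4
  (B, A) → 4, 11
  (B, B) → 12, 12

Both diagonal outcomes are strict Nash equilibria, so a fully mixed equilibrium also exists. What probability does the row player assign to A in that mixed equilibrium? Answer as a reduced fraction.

1/8

The row player's mix p on A must make the column player indifferent between A and B.
The column player's payoff from A: 11p + 11(1−p). From B: 4p + 12(1−p).
Set equal: 7p = 1(1−p) → p = 1/8.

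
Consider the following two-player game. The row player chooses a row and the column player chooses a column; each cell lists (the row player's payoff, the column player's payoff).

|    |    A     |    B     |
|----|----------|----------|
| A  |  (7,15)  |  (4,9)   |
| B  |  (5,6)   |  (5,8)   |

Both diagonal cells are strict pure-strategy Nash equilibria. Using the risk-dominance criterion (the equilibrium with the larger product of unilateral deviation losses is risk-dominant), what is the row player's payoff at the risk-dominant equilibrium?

7

At both A: the row player loses 7 − 5 = 2 by deviating; the column player loses 15 − 9 = 6. Product = 2·6 = 12.
At both B: the row player loses 5 − 4 = 1 by deviating; the column player loses 8 − 6 = 2. Product = 1·2 = 2.
12 > 2, so both A is risk-dominant. The row player's payoff there is 7.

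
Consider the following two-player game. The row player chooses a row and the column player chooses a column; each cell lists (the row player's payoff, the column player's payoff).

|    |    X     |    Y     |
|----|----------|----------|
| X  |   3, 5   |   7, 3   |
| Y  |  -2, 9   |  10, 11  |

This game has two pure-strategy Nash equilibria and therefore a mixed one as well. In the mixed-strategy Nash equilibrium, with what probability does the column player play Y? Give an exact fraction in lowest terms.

5/8

The column player's mix q on X must make the row player indifferent between X and Y.
The row player's payoff from X: 3q + 7(1−q). From Y: (-2)q + 10(1−q).
Set equal: 5q = 3(1−q) → q = 3/8.
Probability on Y is 1 − 3/8 = 5/8.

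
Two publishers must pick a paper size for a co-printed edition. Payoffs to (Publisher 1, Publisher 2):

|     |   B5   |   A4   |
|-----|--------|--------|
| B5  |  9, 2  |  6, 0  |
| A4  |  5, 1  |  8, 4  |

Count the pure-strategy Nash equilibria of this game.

2

Both B5: Publisher 1 gets 9 (best alternative 5); Publisher 2 gets 2 (best alternative 0). Neither deviates — NE.
Both A4: Publisher 1 gets 8 (best alternative 6); Publisher 2 gets 4 (best alternative 1). Neither deviates — NE.
(B5, A4) is not a NE: Publisher 1 would switch to A4 (8 > 6).
No other cell survives both best-response checks, so there are 2 pure NE.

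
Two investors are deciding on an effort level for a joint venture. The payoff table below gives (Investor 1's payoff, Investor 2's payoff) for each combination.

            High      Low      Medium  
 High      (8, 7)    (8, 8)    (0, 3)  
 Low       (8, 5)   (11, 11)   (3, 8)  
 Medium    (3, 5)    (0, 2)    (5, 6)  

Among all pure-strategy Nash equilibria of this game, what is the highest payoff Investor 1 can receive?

11

Both Low is a pure NE (Investor 1: 11 ≥ 8; Investor 2: 11 ≥ 8). Investor 1 gets 11.
Both Medium is a pure NE (Investor 1: 5 ≥ 3; Investor 2: 6 ≥ 5). Investor 1 gets 5.
Every other cell has a profitable deviation for at least one player. Highest of {11, 5} is 11.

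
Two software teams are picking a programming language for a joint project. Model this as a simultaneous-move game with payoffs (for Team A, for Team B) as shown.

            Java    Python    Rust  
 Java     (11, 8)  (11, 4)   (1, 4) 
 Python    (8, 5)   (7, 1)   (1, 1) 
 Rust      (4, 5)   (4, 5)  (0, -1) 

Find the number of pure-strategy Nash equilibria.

Both Java: Team A gets 11 (best alternative 8); Team B gets 8 (best alternative 4). Neither deviates — NE.
Both Python is not a NE: Team A would switch to Java (11 > 7).
No other cell survives both best-response checks, so there is 1 pure NE.

1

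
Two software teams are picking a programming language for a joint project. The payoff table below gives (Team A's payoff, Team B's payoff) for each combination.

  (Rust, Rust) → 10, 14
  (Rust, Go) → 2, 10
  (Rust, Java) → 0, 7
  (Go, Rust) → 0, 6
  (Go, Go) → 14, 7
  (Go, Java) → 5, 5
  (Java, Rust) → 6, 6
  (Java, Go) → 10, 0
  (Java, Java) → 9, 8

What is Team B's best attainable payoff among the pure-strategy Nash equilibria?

14

Both Rust is a pure NE (Team A: 10 ≥ 6; Team B: 14 ≥ 10). Team B gets 14.
Both Go is a pure NE (Team A: 14 ≥ 10; Team B: 7 ≥ 6). Team B gets 7.
Both Java is a pure NE (Team A: 9 ≥ 5; Team B: 8 ≥ 6). Team B gets 8.
Every other cell has a profitable deviation for at least one player. Highest of {14, 7, 8} is 14.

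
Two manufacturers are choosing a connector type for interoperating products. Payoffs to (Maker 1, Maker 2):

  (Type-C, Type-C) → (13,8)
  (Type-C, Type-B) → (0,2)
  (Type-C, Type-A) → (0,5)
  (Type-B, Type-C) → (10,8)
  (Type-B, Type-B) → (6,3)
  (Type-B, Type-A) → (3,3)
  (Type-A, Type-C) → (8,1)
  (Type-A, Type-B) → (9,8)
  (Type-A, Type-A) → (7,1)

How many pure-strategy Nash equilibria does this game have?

Both Type-C: Maker 1 gets 13 (best alternative 10); Maker 2 gets 8 (best alternative 5). Neither deviates — NE.
(Type-A, Type-B): Maker 1 gets 9 (best alternative 6); Maker 2 gets 8 (best alternative 1). Neither deviates — NE.
Both Type-B is not a NE: Maker 1 would switch to Type-A (9 > 6).
No other cell survives both best-response checks, so there are 2 pure NE.

2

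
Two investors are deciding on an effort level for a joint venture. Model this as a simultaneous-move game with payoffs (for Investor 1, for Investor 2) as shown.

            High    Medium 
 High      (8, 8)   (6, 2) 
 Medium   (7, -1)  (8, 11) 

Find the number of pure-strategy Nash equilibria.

2

Both High: Investor 1 gets 8 (best alternative 7); Investor 2 gets 8 (best alternative 2). Neither deviates — NE.
Both Medium: Investor 1 gets 8 (best alternative 6); Investor 2 gets 11 (best alternative -1). Neither deviates — NE.
(High, Medium) is not a NE: Investor 1 would switch to Medium (8 > 6).
No other cell survives both best-response checks, so there are 2 pure NE.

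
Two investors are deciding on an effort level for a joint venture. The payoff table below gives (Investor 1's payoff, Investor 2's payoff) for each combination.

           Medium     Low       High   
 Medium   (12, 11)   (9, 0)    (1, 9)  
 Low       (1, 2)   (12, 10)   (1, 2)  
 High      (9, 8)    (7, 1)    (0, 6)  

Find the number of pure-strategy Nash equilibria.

Both Medium: Investor 1 gets 12 (best alternative 9); Investor 2 gets 11 (best alternative 9). Neither deviates — NE.
Both Low: Investor 1 gets 12 (best alternative 9); Investor 2 gets 10 (best alternative 2). Neither deviates — NE.
Both High is not a NE: Investor 1 would switch to Medium (1 > 0).
No other cell survives both best-response checks, so there are 2 pure NE.

2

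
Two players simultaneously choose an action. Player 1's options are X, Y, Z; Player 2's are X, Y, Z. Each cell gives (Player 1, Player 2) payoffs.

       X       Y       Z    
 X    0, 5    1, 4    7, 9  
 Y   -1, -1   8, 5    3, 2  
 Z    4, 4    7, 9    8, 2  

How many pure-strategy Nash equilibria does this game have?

1

Both Y: Player 1 gets 8 (best alternative 7); Player 2 gets 5 (best alternative 2). Neither deviates — NE.
Both Z is not a NE: Player 2 would switch to Y (9 > 2).
No other cell survives both best-response checks, so there is 1 pure NE.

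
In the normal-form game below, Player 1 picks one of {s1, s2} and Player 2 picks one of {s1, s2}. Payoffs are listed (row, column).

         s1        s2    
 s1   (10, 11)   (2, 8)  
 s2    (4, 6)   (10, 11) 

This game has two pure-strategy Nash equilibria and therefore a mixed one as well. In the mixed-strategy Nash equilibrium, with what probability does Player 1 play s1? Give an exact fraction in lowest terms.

5/8

Player 1's mix p on s1 must make Player 2 indifferent between s1 and s2.
Player 2's payoff from s1: 11p + 6(1−p). From s2: 8p + 11(1−p).
Set equal: 3p = 5(1−p) → p = 5/8.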